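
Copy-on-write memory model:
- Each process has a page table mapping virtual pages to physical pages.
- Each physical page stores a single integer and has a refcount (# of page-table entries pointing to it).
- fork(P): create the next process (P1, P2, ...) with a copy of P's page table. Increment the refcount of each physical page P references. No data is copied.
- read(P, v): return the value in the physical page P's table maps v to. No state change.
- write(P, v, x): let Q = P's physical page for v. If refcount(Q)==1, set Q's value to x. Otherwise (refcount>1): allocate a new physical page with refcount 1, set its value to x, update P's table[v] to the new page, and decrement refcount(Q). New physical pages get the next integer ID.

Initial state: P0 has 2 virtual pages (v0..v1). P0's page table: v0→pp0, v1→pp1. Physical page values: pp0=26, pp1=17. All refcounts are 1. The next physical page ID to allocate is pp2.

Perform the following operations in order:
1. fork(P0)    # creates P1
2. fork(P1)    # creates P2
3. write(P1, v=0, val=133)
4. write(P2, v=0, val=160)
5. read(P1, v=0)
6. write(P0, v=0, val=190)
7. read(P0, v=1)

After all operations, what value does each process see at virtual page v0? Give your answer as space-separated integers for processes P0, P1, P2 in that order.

Answer: 190 133 160

Derivation:
Op 1: fork(P0) -> P1. 2 ppages; refcounts: pp0:2 pp1:2
Op 2: fork(P1) -> P2. 2 ppages; refcounts: pp0:3 pp1:3
Op 3: write(P1, v0, 133). refcount(pp0)=3>1 -> COPY to pp2. 3 ppages; refcounts: pp0:2 pp1:3 pp2:1
Op 4: write(P2, v0, 160). refcount(pp0)=2>1 -> COPY to pp3. 4 ppages; refcounts: pp0:1 pp1:3 pp2:1 pp3:1
Op 5: read(P1, v0) -> 133. No state change.
Op 6: write(P0, v0, 190). refcount(pp0)=1 -> write in place. 4 ppages; refcounts: pp0:1 pp1:3 pp2:1 pp3:1
Op 7: read(P0, v1) -> 17. No state change.
P0: v0 -> pp0 = 190
P1: v0 -> pp2 = 133
P2: v0 -> pp3 = 160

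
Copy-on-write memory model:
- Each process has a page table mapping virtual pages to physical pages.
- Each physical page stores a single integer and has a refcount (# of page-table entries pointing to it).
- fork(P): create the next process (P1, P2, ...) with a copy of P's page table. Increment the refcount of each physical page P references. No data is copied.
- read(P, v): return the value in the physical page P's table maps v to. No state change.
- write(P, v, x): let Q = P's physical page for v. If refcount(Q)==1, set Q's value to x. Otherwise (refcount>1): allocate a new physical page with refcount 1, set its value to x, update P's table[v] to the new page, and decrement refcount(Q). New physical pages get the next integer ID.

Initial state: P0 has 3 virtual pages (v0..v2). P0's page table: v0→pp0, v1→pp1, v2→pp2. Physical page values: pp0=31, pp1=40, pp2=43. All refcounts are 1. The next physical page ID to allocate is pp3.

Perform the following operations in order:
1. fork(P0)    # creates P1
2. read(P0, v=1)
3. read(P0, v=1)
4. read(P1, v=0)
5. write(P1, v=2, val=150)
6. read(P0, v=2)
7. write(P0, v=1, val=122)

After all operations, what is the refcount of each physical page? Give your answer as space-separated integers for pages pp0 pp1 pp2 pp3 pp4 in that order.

Answer: 2 1 1 1 1

Derivation:
Op 1: fork(P0) -> P1. 3 ppages; refcounts: pp0:2 pp1:2 pp2:2
Op 2: read(P0, v1) -> 40. No state change.
Op 3: read(P0, v1) -> 40. No state change.
Op 4: read(P1, v0) -> 31. No state change.
Op 5: write(P1, v2, 150). refcount(pp2)=2>1 -> COPY to pp3. 4 ppages; refcounts: pp0:2 pp1:2 pp2:1 pp3:1
Op 6: read(P0, v2) -> 43. No state change.
Op 7: write(P0, v1, 122). refcount(pp1)=2>1 -> COPY to pp4. 5 ppages; refcounts: pp0:2 pp1:1 pp2:1 pp3:1 pp4:1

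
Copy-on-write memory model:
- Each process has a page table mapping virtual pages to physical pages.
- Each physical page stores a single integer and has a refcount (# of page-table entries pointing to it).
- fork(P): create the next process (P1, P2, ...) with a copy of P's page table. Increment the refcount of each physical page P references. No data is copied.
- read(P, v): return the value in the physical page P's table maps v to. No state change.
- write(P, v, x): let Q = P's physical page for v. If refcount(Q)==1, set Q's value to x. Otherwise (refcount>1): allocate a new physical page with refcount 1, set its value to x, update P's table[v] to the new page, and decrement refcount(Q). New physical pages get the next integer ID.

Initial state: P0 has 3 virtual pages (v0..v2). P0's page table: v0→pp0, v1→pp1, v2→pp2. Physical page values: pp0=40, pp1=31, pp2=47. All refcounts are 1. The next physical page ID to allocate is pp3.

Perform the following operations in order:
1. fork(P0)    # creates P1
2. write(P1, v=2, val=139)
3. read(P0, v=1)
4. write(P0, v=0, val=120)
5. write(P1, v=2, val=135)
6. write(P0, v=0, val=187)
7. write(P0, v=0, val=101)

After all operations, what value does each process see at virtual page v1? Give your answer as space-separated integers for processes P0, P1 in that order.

Answer: 31 31

Derivation:
Op 1: fork(P0) -> P1. 3 ppages; refcounts: pp0:2 pp1:2 pp2:2
Op 2: write(P1, v2, 139). refcount(pp2)=2>1 -> COPY to pp3. 4 ppages; refcounts: pp0:2 pp1:2 pp2:1 pp3:1
Op 3: read(P0, v1) -> 31. No state change.
Op 4: write(P0, v0, 120). refcount(pp0)=2>1 -> COPY to pp4. 5 ppages; refcounts: pp0:1 pp1:2 pp2:1 pp3:1 pp4:1
Op 5: write(P1, v2, 135). refcount(pp3)=1 -> write in place. 5 ppages; refcounts: pp0:1 pp1:2 pp2:1 pp3:1 pp4:1
Op 6: write(P0, v0, 187). refcount(pp4)=1 -> write in place. 5 ppages; refcounts: pp0:1 pp1:2 pp2:1 pp3:1 pp4:1
Op 7: write(P0, v0, 101). refcount(pp4)=1 -> write in place. 5 ppages; refcounts: pp0:1 pp1:2 pp2:1 pp3:1 pp4:1
P0: v1 -> pp1 = 31
P1: v1 -> pp1 = 31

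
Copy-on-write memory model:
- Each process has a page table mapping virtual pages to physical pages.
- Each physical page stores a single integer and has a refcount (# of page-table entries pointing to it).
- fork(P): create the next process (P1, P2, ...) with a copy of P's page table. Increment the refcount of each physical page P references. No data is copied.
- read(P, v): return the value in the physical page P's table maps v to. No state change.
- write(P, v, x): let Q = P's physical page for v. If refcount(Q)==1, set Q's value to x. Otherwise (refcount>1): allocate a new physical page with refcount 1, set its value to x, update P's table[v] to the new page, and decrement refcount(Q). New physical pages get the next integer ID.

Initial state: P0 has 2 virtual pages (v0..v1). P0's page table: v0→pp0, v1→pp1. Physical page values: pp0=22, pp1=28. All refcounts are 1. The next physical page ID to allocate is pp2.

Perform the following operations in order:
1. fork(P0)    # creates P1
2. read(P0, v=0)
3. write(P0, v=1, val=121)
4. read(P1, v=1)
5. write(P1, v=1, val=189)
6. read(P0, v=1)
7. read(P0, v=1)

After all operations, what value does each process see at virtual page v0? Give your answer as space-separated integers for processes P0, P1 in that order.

Answer: 22 22

Derivation:
Op 1: fork(P0) -> P1. 2 ppages; refcounts: pp0:2 pp1:2
Op 2: read(P0, v0) -> 22. No state change.
Op 3: write(P0, v1, 121). refcount(pp1)=2>1 -> COPY to pp2. 3 ppages; refcounts: pp0:2 pp1:1 pp2:1
Op 4: read(P1, v1) -> 28. No state change.
Op 5: write(P1, v1, 189). refcount(pp1)=1 -> write in place. 3 ppages; refcounts: pp0:2 pp1:1 pp2:1
Op 6: read(P0, v1) -> 121. No state change.
Op 7: read(P0, v1) -> 121. No state change.
P0: v0 -> pp0 = 22
P1: v0 -> pp0 = 22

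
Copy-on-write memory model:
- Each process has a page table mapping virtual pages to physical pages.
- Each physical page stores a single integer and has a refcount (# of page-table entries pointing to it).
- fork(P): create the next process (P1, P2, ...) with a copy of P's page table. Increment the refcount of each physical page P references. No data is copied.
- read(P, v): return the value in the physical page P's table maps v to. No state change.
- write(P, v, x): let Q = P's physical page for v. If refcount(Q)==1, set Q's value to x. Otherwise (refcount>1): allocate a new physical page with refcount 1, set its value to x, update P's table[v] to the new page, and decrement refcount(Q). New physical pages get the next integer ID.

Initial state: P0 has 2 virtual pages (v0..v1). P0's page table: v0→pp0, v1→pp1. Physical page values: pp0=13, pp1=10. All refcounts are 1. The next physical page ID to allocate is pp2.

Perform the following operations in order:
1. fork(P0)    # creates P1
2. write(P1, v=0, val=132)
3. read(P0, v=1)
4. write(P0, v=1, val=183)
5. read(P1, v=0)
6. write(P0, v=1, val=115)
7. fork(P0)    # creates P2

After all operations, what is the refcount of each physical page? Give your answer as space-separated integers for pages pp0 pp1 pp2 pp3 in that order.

Op 1: fork(P0) -> P1. 2 ppages; refcounts: pp0:2 pp1:2
Op 2: write(P1, v0, 132). refcount(pp0)=2>1 -> COPY to pp2. 3 ppages; refcounts: pp0:1 pp1:2 pp2:1
Op 3: read(P0, v1) -> 10. No state change.
Op 4: write(P0, v1, 183). refcount(pp1)=2>1 -> COPY to pp3. 4 ppages; refcounts: pp0:1 pp1:1 pp2:1 pp3:1
Op 5: read(P1, v0) -> 132. No state change.
Op 6: write(P0, v1, 115). refcount(pp3)=1 -> write in place. 4 ppages; refcounts: pp0:1 pp1:1 pp2:1 pp3:1
Op 7: fork(P0) -> P2. 4 ppages; refcounts: pp0:2 pp1:1 pp2:1 pp3:2

Answer: 2 1 1 2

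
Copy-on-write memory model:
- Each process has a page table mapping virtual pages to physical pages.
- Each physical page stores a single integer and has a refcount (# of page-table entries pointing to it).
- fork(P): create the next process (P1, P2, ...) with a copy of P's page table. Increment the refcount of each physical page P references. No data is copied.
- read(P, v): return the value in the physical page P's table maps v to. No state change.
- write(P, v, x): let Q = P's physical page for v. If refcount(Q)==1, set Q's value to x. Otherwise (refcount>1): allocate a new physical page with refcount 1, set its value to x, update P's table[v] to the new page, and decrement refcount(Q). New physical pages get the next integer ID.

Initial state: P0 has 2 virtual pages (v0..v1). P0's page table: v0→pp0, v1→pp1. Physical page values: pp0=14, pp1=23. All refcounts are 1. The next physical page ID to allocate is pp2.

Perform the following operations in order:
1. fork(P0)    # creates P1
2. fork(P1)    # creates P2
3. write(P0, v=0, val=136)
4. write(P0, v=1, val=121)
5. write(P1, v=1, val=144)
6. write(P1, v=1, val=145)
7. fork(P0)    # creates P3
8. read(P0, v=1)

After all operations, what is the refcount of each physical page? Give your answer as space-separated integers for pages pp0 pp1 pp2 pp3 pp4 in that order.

Op 1: fork(P0) -> P1. 2 ppages; refcounts: pp0:2 pp1:2
Op 2: fork(P1) -> P2. 2 ppages; refcounts: pp0:3 pp1:3
Op 3: write(P0, v0, 136). refcount(pp0)=3>1 -> COPY to pp2. 3 ppages; refcounts: pp0:2 pp1:3 pp2:1
Op 4: write(P0, v1, 121). refcount(pp1)=3>1 -> COPY to pp3. 4 ppages; refcounts: pp0:2 pp1:2 pp2:1 pp3:1
Op 5: write(P1, v1, 144). refcount(pp1)=2>1 -> COPY to pp4. 5 ppages; refcounts: pp0:2 pp1:1 pp2:1 pp3:1 pp4:1
Op 6: write(P1, v1, 145). refcount(pp4)=1 -> write in place. 5 ppages; refcounts: pp0:2 pp1:1 pp2:1 pp3:1 pp4:1
Op 7: fork(P0) -> P3. 5 ppages; refcounts: pp0:2 pp1:1 pp2:2 pp3:2 pp4:1
Op 8: read(P0, v1) -> 121. No state change.

Answer: 2 1 2 2 1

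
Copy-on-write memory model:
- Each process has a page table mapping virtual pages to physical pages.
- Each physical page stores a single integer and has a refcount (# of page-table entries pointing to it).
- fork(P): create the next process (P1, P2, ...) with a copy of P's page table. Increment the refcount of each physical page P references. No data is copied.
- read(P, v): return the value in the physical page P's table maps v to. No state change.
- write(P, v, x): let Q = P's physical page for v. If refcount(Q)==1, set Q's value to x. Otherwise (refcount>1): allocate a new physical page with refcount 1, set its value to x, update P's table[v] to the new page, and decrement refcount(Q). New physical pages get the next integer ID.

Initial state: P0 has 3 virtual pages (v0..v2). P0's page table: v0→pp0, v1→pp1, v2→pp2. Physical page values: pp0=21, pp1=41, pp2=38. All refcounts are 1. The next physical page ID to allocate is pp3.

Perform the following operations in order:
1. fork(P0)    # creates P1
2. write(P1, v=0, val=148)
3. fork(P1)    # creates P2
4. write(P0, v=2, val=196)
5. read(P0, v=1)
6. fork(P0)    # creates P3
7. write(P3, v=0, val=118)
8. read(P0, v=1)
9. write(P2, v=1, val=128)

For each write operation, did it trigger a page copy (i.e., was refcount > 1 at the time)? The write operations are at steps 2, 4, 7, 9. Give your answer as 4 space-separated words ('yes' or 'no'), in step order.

Op 1: fork(P0) -> P1. 3 ppages; refcounts: pp0:2 pp1:2 pp2:2
Op 2: write(P1, v0, 148). refcount(pp0)=2>1 -> COPY to pp3. 4 ppages; refcounts: pp0:1 pp1:2 pp2:2 pp3:1
Op 3: fork(P1) -> P2. 4 ppages; refcounts: pp0:1 pp1:3 pp2:3 pp3:2
Op 4: write(P0, v2, 196). refcount(pp2)=3>1 -> COPY to pp4. 5 ppages; refcounts: pp0:1 pp1:3 pp2:2 pp3:2 pp4:1
Op 5: read(P0, v1) -> 41. No state change.
Op 6: fork(P0) -> P3. 5 ppages; refcounts: pp0:2 pp1:4 pp2:2 pp3:2 pp4:2
Op 7: write(P3, v0, 118). refcount(pp0)=2>1 -> COPY to pp5. 6 ppages; refcounts: pp0:1 pp1:4 pp2:2 pp3:2 pp4:2 pp5:1
Op 8: read(P0, v1) -> 41. No state change.
Op 9: write(P2, v1, 128). refcount(pp1)=4>1 -> COPY to pp6. 7 ppages; refcounts: pp0:1 pp1:3 pp2:2 pp3:2 pp4:2 pp5:1 pp6:1

yes yes yes yes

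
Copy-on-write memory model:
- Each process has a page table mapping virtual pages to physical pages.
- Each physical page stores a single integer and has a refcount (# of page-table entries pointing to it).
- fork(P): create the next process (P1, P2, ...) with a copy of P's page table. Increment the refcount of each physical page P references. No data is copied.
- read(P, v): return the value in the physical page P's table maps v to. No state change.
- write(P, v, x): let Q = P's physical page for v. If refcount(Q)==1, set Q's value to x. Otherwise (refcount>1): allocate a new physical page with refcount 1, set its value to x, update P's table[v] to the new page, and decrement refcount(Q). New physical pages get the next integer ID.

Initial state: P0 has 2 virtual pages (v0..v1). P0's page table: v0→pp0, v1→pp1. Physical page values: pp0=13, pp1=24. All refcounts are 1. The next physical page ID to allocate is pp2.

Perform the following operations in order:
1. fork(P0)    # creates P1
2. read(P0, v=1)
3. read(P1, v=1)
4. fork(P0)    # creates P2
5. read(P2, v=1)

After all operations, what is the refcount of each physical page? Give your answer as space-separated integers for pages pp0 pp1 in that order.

Answer: 3 3

Derivation:
Op 1: fork(P0) -> P1. 2 ppages; refcounts: pp0:2 pp1:2
Op 2: read(P0, v1) -> 24. No state change.
Op 3: read(P1, v1) -> 24. No state change.
Op 4: fork(P0) -> P2. 2 ppages; refcounts: pp0:3 pp1:3
Op 5: read(P2, v1) -> 24. No state change.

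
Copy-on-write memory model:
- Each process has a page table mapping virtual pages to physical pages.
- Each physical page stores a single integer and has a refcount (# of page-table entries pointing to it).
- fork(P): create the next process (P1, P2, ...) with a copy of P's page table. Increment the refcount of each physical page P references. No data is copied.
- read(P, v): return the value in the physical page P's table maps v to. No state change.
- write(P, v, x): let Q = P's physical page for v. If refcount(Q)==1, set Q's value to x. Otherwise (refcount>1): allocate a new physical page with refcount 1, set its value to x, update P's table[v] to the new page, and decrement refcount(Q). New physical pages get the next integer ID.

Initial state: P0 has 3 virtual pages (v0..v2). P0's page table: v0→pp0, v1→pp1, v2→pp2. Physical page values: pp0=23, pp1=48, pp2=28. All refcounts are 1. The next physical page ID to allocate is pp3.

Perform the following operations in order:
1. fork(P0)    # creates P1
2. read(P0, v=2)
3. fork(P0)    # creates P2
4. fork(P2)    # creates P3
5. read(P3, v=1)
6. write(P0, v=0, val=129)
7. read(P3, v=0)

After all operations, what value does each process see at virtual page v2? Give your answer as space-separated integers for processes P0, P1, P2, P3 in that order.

Answer: 28 28 28 28

Derivation:
Op 1: fork(P0) -> P1. 3 ppages; refcounts: pp0:2 pp1:2 pp2:2
Op 2: read(P0, v2) -> 28. No state change.
Op 3: fork(P0) -> P2. 3 ppages; refcounts: pp0:3 pp1:3 pp2:3
Op 4: fork(P2) -> P3. 3 ppages; refcounts: pp0:4 pp1:4 pp2:4
Op 5: read(P3, v1) -> 48. No state change.
Op 6: write(P0, v0, 129). refcount(pp0)=4>1 -> COPY to pp3. 4 ppages; refcounts: pp0:3 pp1:4 pp2:4 pp3:1
Op 7: read(P3, v0) -> 23. No state change.
P0: v2 -> pp2 = 28
P1: v2 -> pp2 = 28
P2: v2 -> pp2 = 28
P3: v2 -> pp2 = 28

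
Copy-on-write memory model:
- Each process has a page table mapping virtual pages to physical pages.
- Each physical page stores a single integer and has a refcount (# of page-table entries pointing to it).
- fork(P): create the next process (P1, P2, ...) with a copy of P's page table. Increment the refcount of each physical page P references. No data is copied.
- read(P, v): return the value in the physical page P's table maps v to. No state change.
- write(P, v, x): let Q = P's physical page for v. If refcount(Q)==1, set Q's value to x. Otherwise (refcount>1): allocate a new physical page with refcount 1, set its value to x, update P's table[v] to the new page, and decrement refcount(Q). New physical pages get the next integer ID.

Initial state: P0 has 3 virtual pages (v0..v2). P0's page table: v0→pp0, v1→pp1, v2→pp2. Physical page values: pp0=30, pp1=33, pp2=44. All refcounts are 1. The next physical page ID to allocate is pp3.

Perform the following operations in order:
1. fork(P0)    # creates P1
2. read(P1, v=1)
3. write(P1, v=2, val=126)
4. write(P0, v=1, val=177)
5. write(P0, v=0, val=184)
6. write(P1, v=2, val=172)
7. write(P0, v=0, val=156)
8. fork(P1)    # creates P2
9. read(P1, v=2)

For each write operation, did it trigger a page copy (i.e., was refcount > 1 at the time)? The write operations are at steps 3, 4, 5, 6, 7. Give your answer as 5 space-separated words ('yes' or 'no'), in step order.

Op 1: fork(P0) -> P1. 3 ppages; refcounts: pp0:2 pp1:2 pp2:2
Op 2: read(P1, v1) -> 33. No state change.
Op 3: write(P1, v2, 126). refcount(pp2)=2>1 -> COPY to pp3. 4 ppages; refcounts: pp0:2 pp1:2 pp2:1 pp3:1
Op 4: write(P0, v1, 177). refcount(pp1)=2>1 -> COPY to pp4. 5 ppages; refcounts: pp0:2 pp1:1 pp2:1 pp3:1 pp4:1
Op 5: write(P0, v0, 184). refcount(pp0)=2>1 -> COPY to pp5. 6 ppages; refcounts: pp0:1 pp1:1 pp2:1 pp3:1 pp4:1 pp5:1
Op 6: write(P1, v2, 172). refcount(pp3)=1 -> write in place. 6 ppages; refcounts: pp0:1 pp1:1 pp2:1 pp3:1 pp4:1 pp5:1
Op 7: write(P0, v0, 156). refcount(pp5)=1 -> write in place. 6 ppages; refcounts: pp0:1 pp1:1 pp2:1 pp3:1 pp4:1 pp5:1
Op 8: fork(P1) -> P2. 6 ppages; refcounts: pp0:2 pp1:2 pp2:1 pp3:2 pp4:1 pp5:1
Op 9: read(P1, v2) -> 172. No state change.

yes yes yes no no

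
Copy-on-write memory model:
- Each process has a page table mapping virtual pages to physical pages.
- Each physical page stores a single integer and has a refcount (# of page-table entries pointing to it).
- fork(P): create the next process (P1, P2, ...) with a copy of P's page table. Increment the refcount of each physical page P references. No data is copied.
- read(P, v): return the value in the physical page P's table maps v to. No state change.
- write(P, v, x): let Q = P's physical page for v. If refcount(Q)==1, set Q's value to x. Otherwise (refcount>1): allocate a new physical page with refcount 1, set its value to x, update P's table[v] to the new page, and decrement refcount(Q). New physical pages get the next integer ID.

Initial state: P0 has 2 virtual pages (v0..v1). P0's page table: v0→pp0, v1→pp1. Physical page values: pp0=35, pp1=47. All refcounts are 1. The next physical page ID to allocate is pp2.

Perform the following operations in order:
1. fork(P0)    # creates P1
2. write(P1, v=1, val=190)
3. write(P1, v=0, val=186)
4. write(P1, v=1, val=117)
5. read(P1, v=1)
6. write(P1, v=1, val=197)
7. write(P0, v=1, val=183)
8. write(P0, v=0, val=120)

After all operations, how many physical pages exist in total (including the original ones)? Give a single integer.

Op 1: fork(P0) -> P1. 2 ppages; refcounts: pp0:2 pp1:2
Op 2: write(P1, v1, 190). refcount(pp1)=2>1 -> COPY to pp2. 3 ppages; refcounts: pp0:2 pp1:1 pp2:1
Op 3: write(P1, v0, 186). refcount(pp0)=2>1 -> COPY to pp3. 4 ppages; refcounts: pp0:1 pp1:1 pp2:1 pp3:1
Op 4: write(P1, v1, 117). refcount(pp2)=1 -> write in place. 4 ppages; refcounts: pp0:1 pp1:1 pp2:1 pp3:1
Op 5: read(P1, v1) -> 117. No state change.
Op 6: write(P1, v1, 197). refcount(pp2)=1 -> write in place. 4 ppages; refcounts: pp0:1 pp1:1 pp2:1 pp3:1
Op 7: write(P0, v1, 183). refcount(pp1)=1 -> write in place. 4 ppages; refcounts: pp0:1 pp1:1 pp2:1 pp3:1
Op 8: write(P0, v0, 120). refcount(pp0)=1 -> write in place. 4 ppages; refcounts: pp0:1 pp1:1 pp2:1 pp3:1

Answer: 4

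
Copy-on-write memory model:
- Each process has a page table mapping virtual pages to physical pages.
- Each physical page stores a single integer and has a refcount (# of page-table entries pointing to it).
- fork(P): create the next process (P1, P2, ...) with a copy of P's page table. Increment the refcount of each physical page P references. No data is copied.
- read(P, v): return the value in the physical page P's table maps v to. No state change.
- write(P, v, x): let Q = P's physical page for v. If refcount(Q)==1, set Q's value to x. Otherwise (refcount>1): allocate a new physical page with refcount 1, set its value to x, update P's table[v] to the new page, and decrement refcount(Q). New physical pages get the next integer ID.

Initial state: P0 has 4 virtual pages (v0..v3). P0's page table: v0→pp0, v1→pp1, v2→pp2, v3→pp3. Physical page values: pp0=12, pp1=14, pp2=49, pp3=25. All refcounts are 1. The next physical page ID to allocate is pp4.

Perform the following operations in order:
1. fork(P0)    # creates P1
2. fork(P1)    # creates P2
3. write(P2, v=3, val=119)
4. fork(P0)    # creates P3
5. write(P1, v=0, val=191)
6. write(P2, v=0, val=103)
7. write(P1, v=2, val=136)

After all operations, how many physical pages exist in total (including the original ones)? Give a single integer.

Op 1: fork(P0) -> P1. 4 ppages; refcounts: pp0:2 pp1:2 pp2:2 pp3:2
Op 2: fork(P1) -> P2. 4 ppages; refcounts: pp0:3 pp1:3 pp2:3 pp3:3
Op 3: write(P2, v3, 119). refcount(pp3)=3>1 -> COPY to pp4. 5 ppages; refcounts: pp0:3 pp1:3 pp2:3 pp3:2 pp4:1
Op 4: fork(P0) -> P3. 5 ppages; refcounts: pp0:4 pp1:4 pp2:4 pp3:3 pp4:1
Op 5: write(P1, v0, 191). refcount(pp0)=4>1 -> COPY to pp5. 6 ppages; refcounts: pp0:3 pp1:4 pp2:4 pp3:3 pp4:1 pp5:1
Op 6: write(P2, v0, 103). refcount(pp0)=3>1 -> COPY to pp6. 7 ppages; refcounts: pp0:2 pp1:4 pp2:4 pp3:3 pp4:1 pp5:1 pp6:1
Op 7: write(P1, v2, 136). refcount(pp2)=4>1 -> COPY to pp7. 8 ppages; refcounts: pp0:2 pp1:4 pp2:3 pp3:3 pp4:1 pp5:1 pp6:1 pp7:1

Answer: 8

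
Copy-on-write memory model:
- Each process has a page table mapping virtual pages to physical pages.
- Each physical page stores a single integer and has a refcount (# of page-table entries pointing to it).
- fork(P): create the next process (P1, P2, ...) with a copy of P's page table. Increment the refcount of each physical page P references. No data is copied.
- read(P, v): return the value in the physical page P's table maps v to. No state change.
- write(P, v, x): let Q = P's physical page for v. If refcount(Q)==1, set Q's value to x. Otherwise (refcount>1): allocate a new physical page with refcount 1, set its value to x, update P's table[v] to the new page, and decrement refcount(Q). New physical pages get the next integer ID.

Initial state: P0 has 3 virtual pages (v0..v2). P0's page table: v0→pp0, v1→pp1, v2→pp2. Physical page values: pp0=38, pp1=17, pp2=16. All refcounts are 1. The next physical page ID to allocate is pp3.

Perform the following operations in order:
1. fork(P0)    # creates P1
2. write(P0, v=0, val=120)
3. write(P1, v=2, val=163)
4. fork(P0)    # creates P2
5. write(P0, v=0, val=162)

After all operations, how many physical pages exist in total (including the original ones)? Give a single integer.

Op 1: fork(P0) -> P1. 3 ppages; refcounts: pp0:2 pp1:2 pp2:2
Op 2: write(P0, v0, 120). refcount(pp0)=2>1 -> COPY to pp3. 4 ppages; refcounts: pp0:1 pp1:2 pp2:2 pp3:1
Op 3: write(P1, v2, 163). refcount(pp2)=2>1 -> COPY to pp4. 5 ppages; refcounts: pp0:1 pp1:2 pp2:1 pp3:1 pp4:1
Op 4: fork(P0) -> P2. 5 ppages; refcounts: pp0:1 pp1:3 pp2:2 pp3:2 pp4:1
Op 5: write(P0, v0, 162). refcount(pp3)=2>1 -> COPY to pp5. 6 ppages; refcounts: pp0:1 pp1:3 pp2:2 pp3:1 pp4:1 pp5:1

Answer: 6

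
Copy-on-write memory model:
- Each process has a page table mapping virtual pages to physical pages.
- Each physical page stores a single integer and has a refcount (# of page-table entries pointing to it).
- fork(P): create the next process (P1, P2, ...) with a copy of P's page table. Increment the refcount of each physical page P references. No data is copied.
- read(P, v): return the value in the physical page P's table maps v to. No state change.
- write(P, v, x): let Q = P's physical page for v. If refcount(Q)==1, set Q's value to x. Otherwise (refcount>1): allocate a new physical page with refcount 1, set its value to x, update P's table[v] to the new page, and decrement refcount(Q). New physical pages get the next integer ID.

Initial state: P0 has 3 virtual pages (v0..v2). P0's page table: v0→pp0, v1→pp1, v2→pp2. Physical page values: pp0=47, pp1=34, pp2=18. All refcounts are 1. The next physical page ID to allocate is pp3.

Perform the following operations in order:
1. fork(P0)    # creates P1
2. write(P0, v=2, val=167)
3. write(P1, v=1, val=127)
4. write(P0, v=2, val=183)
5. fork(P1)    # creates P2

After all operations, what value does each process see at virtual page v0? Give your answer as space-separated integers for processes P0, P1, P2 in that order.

Op 1: fork(P0) -> P1. 3 ppages; refcounts: pp0:2 pp1:2 pp2:2
Op 2: write(P0, v2, 167). refcount(pp2)=2>1 -> COPY to pp3. 4 ppages; refcounts: pp0:2 pp1:2 pp2:1 pp3:1
Op 3: write(P1, v1, 127). refcount(pp1)=2>1 -> COPY to pp4. 5 ppages; refcounts: pp0:2 pp1:1 pp2:1 pp3:1 pp4:1
Op 4: write(P0, v2, 183). refcount(pp3)=1 -> write in place. 5 ppages; refcounts: pp0:2 pp1:1 pp2:1 pp3:1 pp4:1
Op 5: fork(P1) -> P2. 5 ppages; refcounts: pp0:3 pp1:1 pp2:2 pp3:1 pp4:2
P0: v0 -> pp0 = 47
P1: v0 -> pp0 = 47
P2: v0 -> pp0 = 47

Answer: 47 47 47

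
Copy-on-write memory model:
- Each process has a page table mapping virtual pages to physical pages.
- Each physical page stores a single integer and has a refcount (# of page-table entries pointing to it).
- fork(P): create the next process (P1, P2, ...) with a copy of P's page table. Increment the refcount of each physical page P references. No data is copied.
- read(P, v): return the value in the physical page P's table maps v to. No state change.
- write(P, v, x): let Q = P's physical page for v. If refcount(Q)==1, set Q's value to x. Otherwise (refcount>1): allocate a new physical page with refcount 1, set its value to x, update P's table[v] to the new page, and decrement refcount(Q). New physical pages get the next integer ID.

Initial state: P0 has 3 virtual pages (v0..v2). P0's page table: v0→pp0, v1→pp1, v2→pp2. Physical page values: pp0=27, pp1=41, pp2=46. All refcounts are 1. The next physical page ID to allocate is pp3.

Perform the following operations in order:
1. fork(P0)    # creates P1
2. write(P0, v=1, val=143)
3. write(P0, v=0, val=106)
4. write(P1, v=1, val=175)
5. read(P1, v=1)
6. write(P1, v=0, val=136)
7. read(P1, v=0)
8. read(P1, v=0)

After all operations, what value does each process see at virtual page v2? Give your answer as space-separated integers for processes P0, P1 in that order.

Answer: 46 46

Derivation:
Op 1: fork(P0) -> P1. 3 ppages; refcounts: pp0:2 pp1:2 pp2:2
Op 2: write(P0, v1, 143). refcount(pp1)=2>1 -> COPY to pp3. 4 ppages; refcounts: pp0:2 pp1:1 pp2:2 pp3:1
Op 3: write(P0, v0, 106). refcount(pp0)=2>1 -> COPY to pp4. 5 ppages; refcounts: pp0:1 pp1:1 pp2:2 pp3:1 pp4:1
Op 4: write(P1, v1, 175). refcount(pp1)=1 -> write in place. 5 ppages; refcounts: pp0:1 pp1:1 pp2:2 pp3:1 pp4:1
Op 5: read(P1, v1) -> 175. No state change.
Op 6: write(P1, v0, 136). refcount(pp0)=1 -> write in place. 5 ppages; refcounts: pp0:1 pp1:1 pp2:2 pp3:1 pp4:1
Op 7: read(P1, v0) -> 136. No state change.
Op 8: read(P1, v0) -> 136. No state change.
P0: v2 -> pp2 = 46
P1: v2 -> pp2 = 46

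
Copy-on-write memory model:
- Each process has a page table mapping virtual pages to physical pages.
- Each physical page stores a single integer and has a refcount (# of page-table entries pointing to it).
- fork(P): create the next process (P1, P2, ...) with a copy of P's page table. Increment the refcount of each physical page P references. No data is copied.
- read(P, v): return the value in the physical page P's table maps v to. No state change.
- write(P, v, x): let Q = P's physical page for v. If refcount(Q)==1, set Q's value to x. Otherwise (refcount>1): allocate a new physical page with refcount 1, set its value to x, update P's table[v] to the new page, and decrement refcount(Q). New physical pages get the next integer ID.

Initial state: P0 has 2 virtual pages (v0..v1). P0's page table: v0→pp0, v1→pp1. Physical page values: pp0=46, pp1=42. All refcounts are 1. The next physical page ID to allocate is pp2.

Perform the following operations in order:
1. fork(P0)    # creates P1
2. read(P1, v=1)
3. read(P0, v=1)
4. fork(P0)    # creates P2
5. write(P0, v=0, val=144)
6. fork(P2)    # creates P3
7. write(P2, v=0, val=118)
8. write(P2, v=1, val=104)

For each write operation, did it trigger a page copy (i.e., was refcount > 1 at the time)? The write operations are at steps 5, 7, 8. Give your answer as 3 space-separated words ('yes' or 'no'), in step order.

Op 1: fork(P0) -> P1. 2 ppages; refcounts: pp0:2 pp1:2
Op 2: read(P1, v1) -> 42. No state change.
Op 3: read(P0, v1) -> 42. No state change.
Op 4: fork(P0) -> P2. 2 ppages; refcounts: pp0:3 pp1:3
Op 5: write(P0, v0, 144). refcount(pp0)=3>1 -> COPY to pp2. 3 ppages; refcounts: pp0:2 pp1:3 pp2:1
Op 6: fork(P2) -> P3. 3 ppages; refcounts: pp0:3 pp1:4 pp2:1
Op 7: write(P2, v0, 118). refcount(pp0)=3>1 -> COPY to pp3. 4 ppages; refcounts: pp0:2 pp1:4 pp2:1 pp3:1
Op 8: write(P2, v1, 104). refcount(pp1)=4>1 -> COPY to pp4. 5 ppages; refcounts: pp0:2 pp1:3 pp2:1 pp3:1 pp4:1

yes yes yes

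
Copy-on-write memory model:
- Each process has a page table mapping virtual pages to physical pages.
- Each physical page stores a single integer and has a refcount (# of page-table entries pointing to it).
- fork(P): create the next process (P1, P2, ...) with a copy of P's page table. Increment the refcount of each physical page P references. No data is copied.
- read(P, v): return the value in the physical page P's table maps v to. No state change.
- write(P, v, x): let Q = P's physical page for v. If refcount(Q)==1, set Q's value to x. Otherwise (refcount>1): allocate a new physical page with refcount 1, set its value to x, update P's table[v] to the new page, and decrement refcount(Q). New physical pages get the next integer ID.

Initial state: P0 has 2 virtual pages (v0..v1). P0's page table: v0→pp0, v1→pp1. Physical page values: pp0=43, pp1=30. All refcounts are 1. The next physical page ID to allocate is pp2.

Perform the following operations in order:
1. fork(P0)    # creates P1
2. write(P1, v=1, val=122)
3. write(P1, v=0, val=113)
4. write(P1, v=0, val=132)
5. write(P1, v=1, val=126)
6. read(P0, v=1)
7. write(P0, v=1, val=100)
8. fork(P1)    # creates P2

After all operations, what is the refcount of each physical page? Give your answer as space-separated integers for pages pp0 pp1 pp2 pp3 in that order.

Op 1: fork(P0) -> P1. 2 ppages; refcounts: pp0:2 pp1:2
Op 2: write(P1, v1, 122). refcount(pp1)=2>1 -> COPY to pp2. 3 ppages; refcounts: pp0:2 pp1:1 pp2:1
Op 3: write(P1, v0, 113). refcount(pp0)=2>1 -> COPY to pp3. 4 ppages; refcounts: pp0:1 pp1:1 pp2:1 pp3:1
Op 4: write(P1, v0, 132). refcount(pp3)=1 -> write in place. 4 ppages; refcounts: pp0:1 pp1:1 pp2:1 pp3:1
Op 5: write(P1, v1, 126). refcount(pp2)=1 -> write in place. 4 ppages; refcounts: pp0:1 pp1:1 pp2:1 pp3:1
Op 6: read(P0, v1) -> 30. No state change.
Op 7: write(P0, v1, 100). refcount(pp1)=1 -> write in place. 4 ppages; refcounts: pp0:1 pp1:1 pp2:1 pp3:1
Op 8: fork(P1) -> P2. 4 ppages; refcounts: pp0:1 pp1:1 pp2:2 pp3:2

Answer: 1 1 2 2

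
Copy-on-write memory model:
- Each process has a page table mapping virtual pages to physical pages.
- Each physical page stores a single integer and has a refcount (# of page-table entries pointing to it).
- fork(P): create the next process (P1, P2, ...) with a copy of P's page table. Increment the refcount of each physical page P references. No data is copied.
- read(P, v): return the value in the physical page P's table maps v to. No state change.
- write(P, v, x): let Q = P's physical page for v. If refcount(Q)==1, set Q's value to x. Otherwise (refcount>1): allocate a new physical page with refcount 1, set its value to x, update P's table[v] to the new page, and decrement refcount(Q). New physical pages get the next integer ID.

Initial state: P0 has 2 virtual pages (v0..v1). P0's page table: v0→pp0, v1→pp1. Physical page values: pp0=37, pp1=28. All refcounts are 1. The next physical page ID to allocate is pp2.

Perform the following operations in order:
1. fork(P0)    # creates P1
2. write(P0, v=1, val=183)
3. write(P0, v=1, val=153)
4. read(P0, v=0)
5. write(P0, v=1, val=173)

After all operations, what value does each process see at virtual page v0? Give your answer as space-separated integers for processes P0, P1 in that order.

Op 1: fork(P0) -> P1. 2 ppages; refcounts: pp0:2 pp1:2
Op 2: write(P0, v1, 183). refcount(pp1)=2>1 -> COPY to pp2. 3 ppages; refcounts: pp0:2 pp1:1 pp2:1
Op 3: write(P0, v1, 153). refcount(pp2)=1 -> write in place. 3 ppages; refcounts: pp0:2 pp1:1 pp2:1
Op 4: read(P0, v0) -> 37. No state change.
Op 5: write(P0, v1, 173). refcount(pp2)=1 -> write in place. 3 ppages; refcounts: pp0:2 pp1:1 pp2:1
P0: v0 -> pp0 = 37
P1: v0 -> pp0 = 37

Answer: 37 37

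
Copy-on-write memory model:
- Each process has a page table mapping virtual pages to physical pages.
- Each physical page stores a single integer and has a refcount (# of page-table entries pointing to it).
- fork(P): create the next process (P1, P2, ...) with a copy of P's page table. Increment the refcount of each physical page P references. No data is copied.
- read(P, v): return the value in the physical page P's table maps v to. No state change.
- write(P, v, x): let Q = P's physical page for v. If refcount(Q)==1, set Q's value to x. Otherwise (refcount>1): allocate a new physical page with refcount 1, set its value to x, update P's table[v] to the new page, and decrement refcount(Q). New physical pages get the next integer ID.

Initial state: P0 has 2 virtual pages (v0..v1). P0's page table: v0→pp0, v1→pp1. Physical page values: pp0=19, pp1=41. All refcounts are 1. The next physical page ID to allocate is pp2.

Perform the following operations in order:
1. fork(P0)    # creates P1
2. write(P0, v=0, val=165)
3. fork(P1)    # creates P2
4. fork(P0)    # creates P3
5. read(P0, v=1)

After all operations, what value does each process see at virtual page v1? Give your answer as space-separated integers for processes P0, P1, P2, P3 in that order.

Answer: 41 41 41 41

Derivation:
Op 1: fork(P0) -> P1. 2 ppages; refcounts: pp0:2 pp1:2
Op 2: write(P0, v0, 165). refcount(pp0)=2>1 -> COPY to pp2. 3 ppages; refcounts: pp0:1 pp1:2 pp2:1
Op 3: fork(P1) -> P2. 3 ppages; refcounts: pp0:2 pp1:3 pp2:1
Op 4: fork(P0) -> P3. 3 ppages; refcounts: pp0:2 pp1:4 pp2:2
Op 5: read(P0, v1) -> 41. No state change.
P0: v1 -> pp1 = 41
P1: v1 -> pp1 = 41
P2: v1 -> pp1 = 41
P3: v1 -> pp1 = 41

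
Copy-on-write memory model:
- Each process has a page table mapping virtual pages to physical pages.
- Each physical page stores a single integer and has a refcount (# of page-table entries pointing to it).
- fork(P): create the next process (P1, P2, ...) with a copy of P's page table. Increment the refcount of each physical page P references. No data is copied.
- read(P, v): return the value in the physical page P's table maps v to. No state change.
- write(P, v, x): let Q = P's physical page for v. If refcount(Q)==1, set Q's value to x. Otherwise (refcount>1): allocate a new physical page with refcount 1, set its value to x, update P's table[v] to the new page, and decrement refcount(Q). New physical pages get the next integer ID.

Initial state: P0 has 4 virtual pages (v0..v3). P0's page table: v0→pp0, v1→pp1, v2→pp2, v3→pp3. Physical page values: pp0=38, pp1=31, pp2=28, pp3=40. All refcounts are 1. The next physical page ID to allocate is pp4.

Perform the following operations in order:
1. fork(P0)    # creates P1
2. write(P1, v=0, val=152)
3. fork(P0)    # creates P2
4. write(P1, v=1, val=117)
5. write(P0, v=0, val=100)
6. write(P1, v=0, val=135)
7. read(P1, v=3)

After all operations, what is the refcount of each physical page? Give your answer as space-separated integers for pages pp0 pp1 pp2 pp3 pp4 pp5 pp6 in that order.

Op 1: fork(P0) -> P1. 4 ppages; refcounts: pp0:2 pp1:2 pp2:2 pp3:2
Op 2: write(P1, v0, 152). refcount(pp0)=2>1 -> COPY to pp4. 5 ppages; refcounts: pp0:1 pp1:2 pp2:2 pp3:2 pp4:1
Op 3: fork(P0) -> P2. 5 ppages; refcounts: pp0:2 pp1:3 pp2:3 pp3:3 pp4:1
Op 4: write(P1, v1, 117). refcount(pp1)=3>1 -> COPY to pp5. 6 ppages; refcounts: pp0:2 pp1:2 pp2:3 pp3:3 pp4:1 pp5:1
Op 5: write(P0, v0, 100). refcount(pp0)=2>1 -> COPY to pp6. 7 ppages; refcounts: pp0:1 pp1:2 pp2:3 pp3:3 pp4:1 pp5:1 pp6:1
Op 6: write(P1, v0, 135). refcount(pp4)=1 -> write in place. 7 ppages; refcounts: pp0:1 pp1:2 pp2:3 pp3:3 pp4:1 pp5:1 pp6:1
Op 7: read(P1, v3) -> 40. No state change.

Answer: 1 2 3 3 1 1 1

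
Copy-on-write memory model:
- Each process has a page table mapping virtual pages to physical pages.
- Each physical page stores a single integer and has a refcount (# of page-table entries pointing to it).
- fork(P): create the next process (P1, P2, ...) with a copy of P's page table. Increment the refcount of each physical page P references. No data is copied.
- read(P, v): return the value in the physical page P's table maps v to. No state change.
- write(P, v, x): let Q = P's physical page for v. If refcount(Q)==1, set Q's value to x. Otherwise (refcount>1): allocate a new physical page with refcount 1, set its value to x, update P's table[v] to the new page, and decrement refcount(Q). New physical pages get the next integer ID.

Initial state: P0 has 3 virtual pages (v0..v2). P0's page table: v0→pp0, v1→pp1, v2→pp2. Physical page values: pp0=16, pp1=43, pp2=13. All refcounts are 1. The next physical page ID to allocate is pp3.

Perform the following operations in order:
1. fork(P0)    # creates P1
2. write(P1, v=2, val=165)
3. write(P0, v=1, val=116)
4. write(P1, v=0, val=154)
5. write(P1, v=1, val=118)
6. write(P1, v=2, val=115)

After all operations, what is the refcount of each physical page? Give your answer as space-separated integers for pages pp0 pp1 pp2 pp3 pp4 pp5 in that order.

Op 1: fork(P0) -> P1. 3 ppages; refcounts: pp0:2 pp1:2 pp2:2
Op 2: write(P1, v2, 165). refcount(pp2)=2>1 -> COPY to pp3. 4 ppages; refcounts: pp0:2 pp1:2 pp2:1 pp3:1
Op 3: write(P0, v1, 116). refcount(pp1)=2>1 -> COPY to pp4. 5 ppages; refcounts: pp0:2 pp1:1 pp2:1 pp3:1 pp4:1
Op 4: write(P1, v0, 154). refcount(pp0)=2>1 -> COPY to pp5. 6 ppages; refcounts: pp0:1 pp1:1 pp2:1 pp3:1 pp4:1 pp5:1
Op 5: write(P1, v1, 118). refcount(pp1)=1 -> write in place. 6 ppages; refcounts: pp0:1 pp1:1 pp2:1 pp3:1 pp4:1 pp5:1
Op 6: write(P1, v2, 115). refcount(pp3)=1 -> write in place. 6 ppages; refcounts: pp0:1 pp1:1 pp2:1 pp3:1 pp4:1 pp5:1

Answer: 1 1 1 1 1 1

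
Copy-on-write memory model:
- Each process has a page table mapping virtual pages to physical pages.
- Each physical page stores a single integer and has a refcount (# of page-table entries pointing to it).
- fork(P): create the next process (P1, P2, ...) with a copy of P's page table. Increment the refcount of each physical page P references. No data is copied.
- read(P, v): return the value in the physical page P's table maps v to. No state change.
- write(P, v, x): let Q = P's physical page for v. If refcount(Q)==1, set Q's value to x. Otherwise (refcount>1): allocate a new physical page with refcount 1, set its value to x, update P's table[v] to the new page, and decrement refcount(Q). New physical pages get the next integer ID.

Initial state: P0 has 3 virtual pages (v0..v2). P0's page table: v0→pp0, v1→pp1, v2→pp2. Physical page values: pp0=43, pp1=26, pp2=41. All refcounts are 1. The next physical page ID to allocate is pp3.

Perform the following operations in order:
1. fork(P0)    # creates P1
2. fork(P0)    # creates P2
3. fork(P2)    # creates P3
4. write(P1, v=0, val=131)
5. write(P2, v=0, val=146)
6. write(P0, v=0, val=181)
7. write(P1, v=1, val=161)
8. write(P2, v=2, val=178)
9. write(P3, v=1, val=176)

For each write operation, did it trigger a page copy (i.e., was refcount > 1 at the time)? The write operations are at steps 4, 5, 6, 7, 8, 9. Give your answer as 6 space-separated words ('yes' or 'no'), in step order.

Op 1: fork(P0) -> P1. 3 ppages; refcounts: pp0:2 pp1:2 pp2:2
Op 2: fork(P0) -> P2. 3 ppages; refcounts: pp0:3 pp1:3 pp2:3
Op 3: fork(P2) -> P3. 3 ppages; refcounts: pp0:4 pp1:4 pp2:4
Op 4: write(P1, v0, 131). refcount(pp0)=4>1 -> COPY to pp3. 4 ppages; refcounts: pp0:3 pp1:4 pp2:4 pp3:1
Op 5: write(P2, v0, 146). refcount(pp0)=3>1 -> COPY to pp4. 5 ppages; refcounts: pp0:2 pp1:4 pp2:4 pp3:1 pp4:1
Op 6: write(P0, v0, 181). refcount(pp0)=2>1 -> COPY to pp5. 6 ppages; refcounts: pp0:1 pp1:4 pp2:4 pp3:1 pp4:1 pp5:1
Op 7: write(P1, v1, 161). refcount(pp1)=4>1 -> COPY to pp6. 7 ppages; refcounts: pp0:1 pp1:3 pp2:4 pp3:1 pp4:1 pp5:1 pp6:1
Op 8: write(P2, v2, 178). refcount(pp2)=4>1 -> COPY to pp7. 8 ppages; refcounts: pp0:1 pp1:3 pp2:3 pp3:1 pp4:1 pp5:1 pp6:1 pp7:1
Op 9: write(P3, v1, 176). refcount(pp1)=3>1 -> COPY to pp8. 9 ppages; refcounts: pp0:1 pp1:2 pp2:3 pp3:1 pp4:1 pp5:1 pp6:1 pp7:1 pp8:1

yes yes yes yes yes yes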